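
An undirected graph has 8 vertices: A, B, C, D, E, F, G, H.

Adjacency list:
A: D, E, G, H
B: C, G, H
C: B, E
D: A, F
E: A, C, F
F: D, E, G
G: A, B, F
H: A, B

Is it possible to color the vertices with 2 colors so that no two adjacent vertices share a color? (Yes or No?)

The cycle E-A-H-B-C-E has odd length 5, so it cannot be 2-colored; at least 3 colors are needed.
So 2 colors are not enough.

No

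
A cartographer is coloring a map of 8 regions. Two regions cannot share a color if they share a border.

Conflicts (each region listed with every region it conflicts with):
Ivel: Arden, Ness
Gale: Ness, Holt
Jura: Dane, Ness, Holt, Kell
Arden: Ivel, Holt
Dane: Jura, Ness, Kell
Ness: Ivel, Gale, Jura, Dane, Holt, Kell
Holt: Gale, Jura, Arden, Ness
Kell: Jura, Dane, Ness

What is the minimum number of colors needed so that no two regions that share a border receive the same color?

4

Jura, Dane, Ness, Kell all conflict with each other, so at least 4 colors are needed.
One proper 4-coloring: Ivel=2, Gale=3, Jura=3, Arden=1, Dane=4, Ness=1, Holt=2, Kell=2. Each listed conflict is separated.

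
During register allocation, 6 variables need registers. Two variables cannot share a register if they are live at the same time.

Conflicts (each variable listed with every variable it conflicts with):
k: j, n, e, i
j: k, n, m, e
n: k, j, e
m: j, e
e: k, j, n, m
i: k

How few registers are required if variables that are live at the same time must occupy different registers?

4

k, j, n, e pairwise conflict, so at least 4 registers are needed.
4 registers suffice: register 1 → {k, m}; register 2 → {j, i}; register 3 → {e}; register 4 → {n}. Each listed conflict is separated.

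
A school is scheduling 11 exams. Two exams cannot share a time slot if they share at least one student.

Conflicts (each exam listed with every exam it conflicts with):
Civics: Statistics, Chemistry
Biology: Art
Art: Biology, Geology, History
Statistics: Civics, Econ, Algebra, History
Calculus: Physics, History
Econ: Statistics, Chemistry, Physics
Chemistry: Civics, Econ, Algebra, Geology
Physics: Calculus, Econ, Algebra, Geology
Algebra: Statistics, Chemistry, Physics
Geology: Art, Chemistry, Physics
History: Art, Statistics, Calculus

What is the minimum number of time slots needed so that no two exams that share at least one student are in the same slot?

The cycle Art-History-Calculus-Physics-Geology-Art has odd length 5, so it cannot be 2-colored; at least 3 time slots are needed.
Using 3 time slots: Civics=2, Biology=2, Art=1, Statistics=1, Calculus=3, Econ=2, Chemistry=1, Physics=1, Algebra=2, Geology=2, History=2. Each listed conflict is separated.

3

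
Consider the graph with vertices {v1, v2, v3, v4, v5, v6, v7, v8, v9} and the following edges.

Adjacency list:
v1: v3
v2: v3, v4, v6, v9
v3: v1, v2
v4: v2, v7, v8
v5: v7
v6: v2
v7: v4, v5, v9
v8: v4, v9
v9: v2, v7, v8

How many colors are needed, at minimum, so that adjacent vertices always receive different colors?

2

v4 and v8 are adjacent, so at least 2 colors are needed.
One proper 2-coloring: v1=1, v2=1, v3=2, v4=2, v5=2, v6=2, v7=1, v8=1, v9=2. No two adjacent vertices share a color.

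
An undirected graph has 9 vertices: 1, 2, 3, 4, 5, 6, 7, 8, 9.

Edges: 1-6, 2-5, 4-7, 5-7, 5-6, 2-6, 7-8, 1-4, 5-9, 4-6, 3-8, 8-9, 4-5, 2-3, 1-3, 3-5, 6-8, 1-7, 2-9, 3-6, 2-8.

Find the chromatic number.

4

2, 3, 6, 8 are pairwise adjacent (a clique of size 4), so at least 4 colors are needed.
4 colors suffice: color red → {1, 5, 8}; color blue → {6, 7, 9}; color green → {3, 4}; color yellow → {2}. Every edge joins two different colors.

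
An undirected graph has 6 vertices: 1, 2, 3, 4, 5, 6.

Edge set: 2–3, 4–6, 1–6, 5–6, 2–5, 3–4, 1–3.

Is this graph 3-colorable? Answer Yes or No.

The chromatic number is 3. The cycle 2-3-1-6-5-2 has odd length 5, so it cannot be 2-colored; at least 3 colors are needed.
3 colors suffice: color a → {3, 6}; color b → {1, 4, 5}; color c → {2}.
That is already a proper 3-coloring.

Yes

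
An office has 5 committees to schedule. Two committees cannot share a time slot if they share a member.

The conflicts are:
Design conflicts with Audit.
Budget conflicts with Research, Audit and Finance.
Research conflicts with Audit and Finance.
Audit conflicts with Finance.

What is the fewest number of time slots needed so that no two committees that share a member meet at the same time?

Budget, Research, Audit, Finance pairwise conflict, so at least 4 time slots are needed.
Using 4 time slots: Design=2, Budget=2, Research=3, Audit=1, Finance=4. No two conflicting committees share a time slot.

4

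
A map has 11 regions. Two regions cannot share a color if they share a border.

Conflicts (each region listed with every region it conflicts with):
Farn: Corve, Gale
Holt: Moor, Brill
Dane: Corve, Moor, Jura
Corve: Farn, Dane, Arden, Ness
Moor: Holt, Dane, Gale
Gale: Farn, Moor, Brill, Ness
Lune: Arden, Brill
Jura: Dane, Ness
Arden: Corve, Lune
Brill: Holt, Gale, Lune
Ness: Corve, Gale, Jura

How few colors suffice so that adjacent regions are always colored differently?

3

The cycle Gale-Ness-Corve-Dane-Moor-Gale has odd length 5, so it cannot be 2-colored; at least 3 colors are needed.
A valid assignment using 3 colors: Farn=2, Holt=1, Dane=2, Corve=1, Moor=3, Gale=1, Lune=1, Jura=1, Arden=2, Brill=2, Ness=2. No two conflicting regions share a color.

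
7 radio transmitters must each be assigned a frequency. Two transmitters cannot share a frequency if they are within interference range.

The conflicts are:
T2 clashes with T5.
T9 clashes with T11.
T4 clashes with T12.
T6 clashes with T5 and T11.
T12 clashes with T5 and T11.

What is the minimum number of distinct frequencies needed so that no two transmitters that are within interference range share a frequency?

2

T12 and T5 conflict, so at least 2 frequencies are needed.
A valid assignment using 2 frequencies: T2=2, T9=2, T4=1, T6=2, T12=2, T5=1, T11=1. No two conflicting transmitters share a frequency.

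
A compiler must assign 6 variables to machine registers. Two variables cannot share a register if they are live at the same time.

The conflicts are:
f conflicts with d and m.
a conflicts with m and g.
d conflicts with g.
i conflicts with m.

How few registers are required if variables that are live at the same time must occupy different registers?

The cycle a-m-f-d-g-a has odd length 5, so it cannot be 2-colored; at least 3 registers are needed.
3 registers suffice: f=2, a=2, d=3, i=2, m=1, g=1. Each listed conflict is separated.

3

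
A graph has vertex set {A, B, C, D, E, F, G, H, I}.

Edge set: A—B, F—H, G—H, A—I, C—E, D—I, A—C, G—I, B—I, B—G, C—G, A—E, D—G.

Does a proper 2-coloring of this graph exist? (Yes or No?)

No

A, B, I form a triangle, so at least 3 colors are needed.
So 2 colors are not enough.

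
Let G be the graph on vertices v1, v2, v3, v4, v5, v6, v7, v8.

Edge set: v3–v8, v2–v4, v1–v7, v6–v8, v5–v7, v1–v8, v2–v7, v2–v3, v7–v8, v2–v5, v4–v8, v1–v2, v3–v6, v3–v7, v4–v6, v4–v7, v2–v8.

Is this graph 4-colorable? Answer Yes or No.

The chromatic number is 4. v1, v2, v7, v8 form a clique, so at least 4 colors are needed.
One proper 4-coloring: v1=4, v2=2, v3=4, v4=4, v5=1, v6=2, v7=3, v8=1.
That is already a proper 4-coloring.

Yes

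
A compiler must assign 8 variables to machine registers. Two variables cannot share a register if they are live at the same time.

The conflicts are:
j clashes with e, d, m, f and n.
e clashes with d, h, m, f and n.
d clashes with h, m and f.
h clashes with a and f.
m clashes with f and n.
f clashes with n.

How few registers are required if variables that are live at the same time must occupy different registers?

j, e, m, f, n are mutually in conflict, so at least 5 registers are needed.
Using 5 registers: j=4, e=1, d=3, h=4, m=5, a=1, f=2, n=3. No two conflicting variables share a register.

5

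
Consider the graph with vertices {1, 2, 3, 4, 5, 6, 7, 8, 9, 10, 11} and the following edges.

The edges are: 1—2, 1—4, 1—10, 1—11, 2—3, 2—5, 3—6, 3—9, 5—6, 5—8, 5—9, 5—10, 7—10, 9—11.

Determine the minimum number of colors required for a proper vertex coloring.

3

The cycle 10-5-9-11-1-10 has odd length 5, so it cannot be 2-colored; at least 3 colors are needed.
3 colors suffice: color red → {1, 3, 5, 7}; color blue → {2, 4, 6, 8, 9, 10}; color green → {11}. No two adjacent vertices share a color.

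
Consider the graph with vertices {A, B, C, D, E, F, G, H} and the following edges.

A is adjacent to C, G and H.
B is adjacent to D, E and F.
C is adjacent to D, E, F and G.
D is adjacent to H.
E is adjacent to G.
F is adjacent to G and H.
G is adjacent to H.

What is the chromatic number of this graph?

A, G, H are pairwise adjacent, so at least 3 colors are needed.
3 colors suffice: color 1 → {D, G}; color 2 → {B, C, H}; color 3 → {A, E, F}. No two adjacent vertices share a color.

3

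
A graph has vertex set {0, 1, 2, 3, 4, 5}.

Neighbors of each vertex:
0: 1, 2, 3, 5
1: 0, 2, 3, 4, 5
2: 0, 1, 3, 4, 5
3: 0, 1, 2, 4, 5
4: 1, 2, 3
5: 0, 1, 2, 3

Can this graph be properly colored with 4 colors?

0, 1, 2, 3, 5 are pairwise adjacent (a clique of size 5), so at least 5 colors are needed.
So 4 colors are not enough.

No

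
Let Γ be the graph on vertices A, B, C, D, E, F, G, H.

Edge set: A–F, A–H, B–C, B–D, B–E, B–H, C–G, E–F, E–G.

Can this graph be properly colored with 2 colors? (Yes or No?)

The cycle H-A-F-E-B-H has odd length 5, so it cannot be 2-colored; at least 3 colors are needed.
So 2 colors are not enough.

No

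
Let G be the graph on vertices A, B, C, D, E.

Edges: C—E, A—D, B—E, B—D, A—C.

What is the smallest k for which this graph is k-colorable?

The cycle C-A-D-B-E-C has odd length 5, so it cannot be 2-colored; at least 3 colors are needed.
One proper 3-coloring: A=2, B=2, C=3, D=1, E=1. No two adjacent vertices share a color.

3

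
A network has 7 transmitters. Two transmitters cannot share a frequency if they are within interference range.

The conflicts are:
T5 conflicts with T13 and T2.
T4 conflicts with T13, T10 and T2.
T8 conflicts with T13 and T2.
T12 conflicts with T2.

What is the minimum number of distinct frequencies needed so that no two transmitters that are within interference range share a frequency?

T5 and T13 conflict, so at least 2 frequencies are needed.
2 frequencies suffice: T5=2, T4=2, T8=2, T13=1, T10=1, T12=2, T2=1. Each listed conflict is separated.

2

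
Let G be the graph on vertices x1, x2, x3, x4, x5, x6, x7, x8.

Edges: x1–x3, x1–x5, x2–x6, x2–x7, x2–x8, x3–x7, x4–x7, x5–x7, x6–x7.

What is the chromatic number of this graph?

3

x2, x6, x7 form a triangle, so at least 3 colors are needed.
3 colors suffice: color 1 → {x1, x7, x8}; color 2 → {x2, x3, x4, x5}; color 3 → {x6}. No two adjacent vertices share a color.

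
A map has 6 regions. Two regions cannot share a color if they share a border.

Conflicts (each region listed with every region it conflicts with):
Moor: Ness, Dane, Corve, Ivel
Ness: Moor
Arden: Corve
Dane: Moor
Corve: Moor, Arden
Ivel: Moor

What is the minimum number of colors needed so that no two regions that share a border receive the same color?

Moor and Ness conflict, so at least 2 colors are needed.
2 colors suffice: Moor=1, Ness=2, Arden=1, Dane=2, Corve=2, Ivel=2. Each listed conflict is separated.

2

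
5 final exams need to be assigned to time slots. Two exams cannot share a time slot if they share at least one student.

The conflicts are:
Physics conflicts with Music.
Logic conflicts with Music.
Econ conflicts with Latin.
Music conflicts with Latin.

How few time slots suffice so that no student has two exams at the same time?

Logic and Music conflict, so at least 2 time slots are needed.
Using 2 time slots: Physics=2, Logic=2, Econ=1, Music=1, Latin=2. Each listed conflict is separated.

2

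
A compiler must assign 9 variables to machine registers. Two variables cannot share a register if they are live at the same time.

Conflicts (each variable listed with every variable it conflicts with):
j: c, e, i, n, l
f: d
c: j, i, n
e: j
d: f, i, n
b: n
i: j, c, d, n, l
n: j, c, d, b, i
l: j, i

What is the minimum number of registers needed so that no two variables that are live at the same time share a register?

4

j, c, i, n all conflict with each other, so at least 4 registers are needed.
A valid assignment using 4 registers: j=3, f=1, c=4, e=1, d=3, b=2, i=2, n=1, l=1. Each listed conflict is separated.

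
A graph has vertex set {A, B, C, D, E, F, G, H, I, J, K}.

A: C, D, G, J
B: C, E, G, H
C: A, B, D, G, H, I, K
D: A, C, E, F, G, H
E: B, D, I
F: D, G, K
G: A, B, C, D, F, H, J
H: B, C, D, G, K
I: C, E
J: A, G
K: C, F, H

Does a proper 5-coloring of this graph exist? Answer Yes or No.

Yes

The chromatic number is 4. A, C, D, G are pairwise adjacent (a clique of size 4), so at least 4 colors are needed.
4 colors suffice: color red → {E, G, K}; color blue → {C, F, J}; color green → {B, D, I}; color yellow → {A, H}.
Since 5 ≥ 4, a proper 5-coloring certainly exists.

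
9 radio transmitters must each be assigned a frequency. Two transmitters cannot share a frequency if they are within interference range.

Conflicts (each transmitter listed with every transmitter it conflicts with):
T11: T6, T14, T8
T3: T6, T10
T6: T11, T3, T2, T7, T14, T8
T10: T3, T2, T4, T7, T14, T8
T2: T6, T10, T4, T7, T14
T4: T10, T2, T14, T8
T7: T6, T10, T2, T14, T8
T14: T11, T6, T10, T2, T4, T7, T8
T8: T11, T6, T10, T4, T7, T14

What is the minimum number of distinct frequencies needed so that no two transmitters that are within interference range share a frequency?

T6, T7, T14, T8 all conflict with each other, so at least 4 frequencies are needed.
4 frequencies suffice: T11=4, T3=1, T6=3, T10=3, T2=2, T4=4, T7=4, T14=1, T8=2. No two conflicting transmitters share a frequency.

4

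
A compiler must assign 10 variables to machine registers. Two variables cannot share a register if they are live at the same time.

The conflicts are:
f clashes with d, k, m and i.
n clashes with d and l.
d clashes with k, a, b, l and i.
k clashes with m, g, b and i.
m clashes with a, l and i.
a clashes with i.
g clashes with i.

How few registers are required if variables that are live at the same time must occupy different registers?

f, d, k, i all conflict with each other, so at least 4 registers are needed.
4 registers suffice: f=4, n=3, d=1, k=3, m=1, a=3, g=1, b=2, l=2, i=2. Every pair that conflicts lands in different registers.

4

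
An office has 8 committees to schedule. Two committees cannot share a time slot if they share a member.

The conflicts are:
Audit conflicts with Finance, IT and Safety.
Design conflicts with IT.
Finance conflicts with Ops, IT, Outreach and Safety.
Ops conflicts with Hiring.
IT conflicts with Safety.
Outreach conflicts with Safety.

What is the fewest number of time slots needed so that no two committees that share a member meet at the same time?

4

Audit, Finance, IT, Safety pairwise conflict, so at least 4 time slots are needed.
4 time slots suffice: time slot 1 → {Design, Finance, Hiring}; time slot 2 → {Ops, Safety}; time slot 3 → {IT, Outreach}; time slot 4 → {Audit}. Every pair that conflicts lands in different time slots.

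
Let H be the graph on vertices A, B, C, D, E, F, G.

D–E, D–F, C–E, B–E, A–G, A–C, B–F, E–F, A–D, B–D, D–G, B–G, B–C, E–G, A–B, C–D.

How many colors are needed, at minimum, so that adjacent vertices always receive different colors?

4

B, D, E, G form a clique, so at least 4 colors are needed.
4 colors suffice: color red → {D}; color blue → {B}; color green → {A, E}; color yellow → {C, F, G}. No two adjacent vertices share a color.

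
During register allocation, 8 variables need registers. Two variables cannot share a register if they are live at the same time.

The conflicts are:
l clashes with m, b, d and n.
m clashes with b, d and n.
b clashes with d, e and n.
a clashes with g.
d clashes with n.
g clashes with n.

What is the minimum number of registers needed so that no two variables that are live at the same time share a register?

5

l, m, b, d, n all conflict with each other, so at least 5 registers are needed.
5 registers suffice: register 1 → {a, e, n}; register 2 → {b, g}; register 3 → {d}; register 4 → {m}; register 5 → {l}. Each listed conflict is separated.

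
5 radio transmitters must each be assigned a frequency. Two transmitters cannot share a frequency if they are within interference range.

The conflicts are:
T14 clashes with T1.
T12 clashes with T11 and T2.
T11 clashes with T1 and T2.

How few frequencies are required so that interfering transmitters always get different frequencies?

3

T12, T11, T2 all conflict with each other, so at least 3 frequencies are needed.
3 frequencies suffice: frequency 1 → {T14, T11}; frequency 2 → {T1, T2}; frequency 3 → {T12}. No two conflicting transmitters share a frequency.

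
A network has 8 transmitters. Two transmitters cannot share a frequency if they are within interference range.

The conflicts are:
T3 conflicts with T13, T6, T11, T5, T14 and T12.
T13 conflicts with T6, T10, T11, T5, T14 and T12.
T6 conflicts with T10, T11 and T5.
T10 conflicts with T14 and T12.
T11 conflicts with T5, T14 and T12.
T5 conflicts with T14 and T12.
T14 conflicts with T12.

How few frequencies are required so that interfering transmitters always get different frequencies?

T3, T13, T11, T5, T14, T12 are mutually in conflict, so at least 6 frequencies are needed.
6 frequencies suffice: frequency 1 → {T13}; frequency 2 → {T10, T11}; frequency 3 → {T5}; frequency 4 → {T3}; frequency 5 → {T6, T12}; frequency 6 → {T14}. Every pair that conflicts lands in different frequencies.

6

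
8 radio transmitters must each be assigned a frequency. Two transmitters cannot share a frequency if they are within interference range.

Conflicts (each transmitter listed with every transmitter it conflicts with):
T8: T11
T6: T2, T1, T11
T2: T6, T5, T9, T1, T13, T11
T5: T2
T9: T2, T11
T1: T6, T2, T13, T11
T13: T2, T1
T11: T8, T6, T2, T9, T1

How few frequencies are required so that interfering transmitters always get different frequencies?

4

T6, T2, T1, T11 pairwise conflict, so at least 4 frequencies are needed.
4 frequencies suffice: T8=1, T6=4, T2=1, T5=2, T9=3, T1=3, T13=2, T11=2. Each listed conflict is separated.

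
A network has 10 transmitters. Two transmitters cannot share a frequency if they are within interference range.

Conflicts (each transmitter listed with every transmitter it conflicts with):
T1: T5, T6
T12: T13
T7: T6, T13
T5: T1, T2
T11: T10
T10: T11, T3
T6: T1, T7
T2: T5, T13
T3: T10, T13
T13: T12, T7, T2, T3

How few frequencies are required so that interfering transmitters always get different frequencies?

T1 and T5 conflict, so at least 2 frequencies are needed.
A valid assignment using 2 frequencies: T1=2, T12=2, T7=2, T5=1, T11=2, T10=1, T6=1, T2=2, T3=2, T13=1. Each listed conflict is separated.

2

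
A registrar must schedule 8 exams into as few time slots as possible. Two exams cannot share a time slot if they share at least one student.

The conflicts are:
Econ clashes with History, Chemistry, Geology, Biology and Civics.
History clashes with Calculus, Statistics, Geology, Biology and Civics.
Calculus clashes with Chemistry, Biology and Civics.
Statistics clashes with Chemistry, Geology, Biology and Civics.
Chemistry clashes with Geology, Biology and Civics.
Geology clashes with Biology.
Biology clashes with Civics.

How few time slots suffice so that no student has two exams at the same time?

History, Statistics, Geology, Biology pairwise conflict, so at least 4 time slots are needed.
4 time slots suffice: Econ=4, History=2, Calculus=4, Statistics=4, Chemistry=2, Geology=3, Biology=1, Civics=3. No two conflicting exams share a time slot.

4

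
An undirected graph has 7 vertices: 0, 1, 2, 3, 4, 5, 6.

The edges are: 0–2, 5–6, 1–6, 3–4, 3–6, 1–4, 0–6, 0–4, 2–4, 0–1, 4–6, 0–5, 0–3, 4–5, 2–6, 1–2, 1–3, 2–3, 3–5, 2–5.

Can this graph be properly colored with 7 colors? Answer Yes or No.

The chromatic number is 6. 0, 2, 3, 4, 5, 6 are pairwise adjacent (a clique of size 6), so at least 6 colors are needed.
6 colors suffice: color red → {4}; color blue → {3}; color green → {2}; color yellow → {0}; color purple → {6}; color orange → {1, 5}.
Since 7 ≥ 6, a proper 7-coloring certainly exists.

Yes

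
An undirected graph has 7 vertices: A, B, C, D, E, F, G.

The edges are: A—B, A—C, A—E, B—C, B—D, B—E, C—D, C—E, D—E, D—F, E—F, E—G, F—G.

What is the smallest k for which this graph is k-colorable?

4

A, B, C, E are mutually adjacent (a clique of size 4), so at least 4 colors are needed.
4 colors suffice: color 1 → {E}; color 2 → {B, F}; color 3 → {A, D, G}; color 4 → {C}. Every edge joins two different colors.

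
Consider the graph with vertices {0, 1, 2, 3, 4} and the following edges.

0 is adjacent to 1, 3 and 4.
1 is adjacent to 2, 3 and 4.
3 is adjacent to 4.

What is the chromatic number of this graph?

4

0, 1, 3, 4 are mutually adjacent (a clique of size 4), so at least 4 colors are needed.
A valid assignment using 4 colors: 0=yellow, 1=red, 2=blue, 3=blue, 4=green. Each edge has distinct colors on its endpoints.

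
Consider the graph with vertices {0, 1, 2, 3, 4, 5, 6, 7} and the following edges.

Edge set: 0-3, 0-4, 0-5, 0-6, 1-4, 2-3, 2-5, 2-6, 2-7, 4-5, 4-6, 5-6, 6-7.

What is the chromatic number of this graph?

0, 4, 5, 6 are mutually adjacent (a clique of size 4), so at least 4 colors are needed.
One proper 4-coloring: 0=b, 1=a, 2=b, 3=a, 4=c, 5=d, 6=a, 7=c. Every edge joins two different colors.

4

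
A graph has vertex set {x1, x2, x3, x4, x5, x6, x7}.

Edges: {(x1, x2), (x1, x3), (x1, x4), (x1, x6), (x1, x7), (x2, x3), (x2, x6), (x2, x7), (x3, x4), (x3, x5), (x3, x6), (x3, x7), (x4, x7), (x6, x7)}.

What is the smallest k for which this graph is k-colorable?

5

x1, x2, x3, x6, x7 are mutually adjacent (a clique of size 5), so at least 5 colors are needed.
5 colors suffice: color R → {x3}; color B → {x5, x7}; color G → {x1}; color Y → {x2, x4}; color P → {x6}. Every edge joins two different colors.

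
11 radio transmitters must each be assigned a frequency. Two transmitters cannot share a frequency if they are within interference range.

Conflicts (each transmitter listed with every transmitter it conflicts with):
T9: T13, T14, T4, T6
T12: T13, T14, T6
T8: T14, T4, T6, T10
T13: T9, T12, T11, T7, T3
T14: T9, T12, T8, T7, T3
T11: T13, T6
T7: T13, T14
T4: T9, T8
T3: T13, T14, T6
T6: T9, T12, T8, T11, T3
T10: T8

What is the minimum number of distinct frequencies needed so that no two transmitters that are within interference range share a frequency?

2

T8 and T10 conflict, so at least 2 frequencies are needed.
A valid assignment using 2 frequencies: T9=2, T12=2, T8=2, T13=1, T14=1, T11=2, T7=2, T4=1, T3=2, T6=1, T10=1. No two conflicting transmitters share a frequency.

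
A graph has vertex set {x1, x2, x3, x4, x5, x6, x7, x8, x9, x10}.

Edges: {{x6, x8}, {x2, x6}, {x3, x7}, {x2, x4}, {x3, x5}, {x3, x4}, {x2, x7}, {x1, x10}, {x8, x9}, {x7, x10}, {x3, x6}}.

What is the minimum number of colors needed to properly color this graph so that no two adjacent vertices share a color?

2

x8 and x9 are adjacent, so at least 2 colors are needed.
2 colors suffice: color 1 → {x2, x3, x8, x10}; color 2 → {x1, x4, x5, x6, x7, x9}. Each edge has distinct colors on its endpoints.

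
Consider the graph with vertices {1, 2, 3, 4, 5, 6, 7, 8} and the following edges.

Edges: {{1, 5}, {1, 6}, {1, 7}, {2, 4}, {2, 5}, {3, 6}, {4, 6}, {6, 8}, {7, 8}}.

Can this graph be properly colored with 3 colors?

The chromatic number is 3. The cycle 5-1-6-4-2-5 has odd length 5, so it cannot be 2-colored; at least 3 colors are needed.
One proper 3-coloring: 1=blue, 2=red, 3=blue, 4=blue, 5=green, 6=red, 7=red, 8=blue.
That is already a proper 3-coloring.

Yes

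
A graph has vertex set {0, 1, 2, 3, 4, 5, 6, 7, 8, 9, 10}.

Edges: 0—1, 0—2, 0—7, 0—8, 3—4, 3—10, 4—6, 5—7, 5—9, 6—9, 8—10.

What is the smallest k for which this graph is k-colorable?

The cycle 8-10-3-4-6-9-5-7-0-8 has odd length 9, so it cannot be 2-colored; at least 3 colors are needed.
3 colors suffice: color a → {0, 5, 6, 10}; color b → {1, 2, 3, 7, 8, 9}; color c → {4}. Every edge joins two different colors.

3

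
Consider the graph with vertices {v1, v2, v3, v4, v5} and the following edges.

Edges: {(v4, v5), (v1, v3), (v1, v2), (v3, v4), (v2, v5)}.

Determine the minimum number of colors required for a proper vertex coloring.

3

The cycle v3-v4-v5-v2-v1-v3 has odd length 5, so it cannot be 2-colored; at least 3 colors are needed.
A valid assignment using 3 colors: v1=1, v2=2, v3=3, v4=2, v5=1. Every edge joins two different colors.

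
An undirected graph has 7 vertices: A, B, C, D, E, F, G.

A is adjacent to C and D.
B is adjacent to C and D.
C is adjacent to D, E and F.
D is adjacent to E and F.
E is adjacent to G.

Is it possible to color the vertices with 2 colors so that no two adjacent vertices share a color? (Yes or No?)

C, D, E are pairwise adjacent, so at least 3 colors are needed.
So 2 colors are not enough.

No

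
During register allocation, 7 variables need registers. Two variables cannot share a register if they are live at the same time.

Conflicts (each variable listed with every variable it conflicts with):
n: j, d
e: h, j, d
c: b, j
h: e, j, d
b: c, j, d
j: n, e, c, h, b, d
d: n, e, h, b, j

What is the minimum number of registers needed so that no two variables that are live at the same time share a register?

4

e, h, j, d all conflict with each other, so at least 4 registers are needed.
4 registers suffice: register 1 → {j}; register 2 → {c, d}; register 3 → {n, e, b}; register 4 → {h}. Each listed conflict is separated.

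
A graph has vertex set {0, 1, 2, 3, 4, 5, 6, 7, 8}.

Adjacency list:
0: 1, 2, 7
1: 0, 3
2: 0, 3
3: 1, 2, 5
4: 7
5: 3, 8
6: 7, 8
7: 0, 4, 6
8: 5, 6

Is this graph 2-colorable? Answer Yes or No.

No

The cycle 3-1-0-7-6-8-5-3 has odd length 7, so it cannot be 2-colored; at least 3 colors are needed.
So 2 colors are not enough.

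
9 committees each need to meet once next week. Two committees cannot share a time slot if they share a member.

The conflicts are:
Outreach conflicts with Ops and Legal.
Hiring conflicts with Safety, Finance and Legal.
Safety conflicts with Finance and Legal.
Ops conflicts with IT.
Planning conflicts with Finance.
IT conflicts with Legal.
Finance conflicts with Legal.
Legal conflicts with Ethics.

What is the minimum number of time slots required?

4

Hiring, Safety, Finance, Legal are mutually in conflict, so at least 4 time slots are needed.
4 time slots suffice: time slot 1 → {Ops, Planning, Legal}; time slot 2 → {Outreach, IT, Finance, Ethics}; time slot 3 → {Hiring}; time slot 4 → {Safety}. Each listed conflict is separated.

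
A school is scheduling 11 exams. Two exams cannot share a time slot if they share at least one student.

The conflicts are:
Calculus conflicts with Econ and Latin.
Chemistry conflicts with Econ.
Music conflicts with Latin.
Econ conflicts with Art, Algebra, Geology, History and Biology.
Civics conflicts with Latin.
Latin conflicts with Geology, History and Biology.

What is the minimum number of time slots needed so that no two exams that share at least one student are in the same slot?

Econ and Biology conflict, so at least 2 time slots are needed.
2 time slots suffice: time slot 1 → {Econ, Latin}; time slot 2 → {Calculus, Chemistry, Music, Civics, Art, Algebra, Geology, History, Biology}. No two conflicting exams share a time slot.

2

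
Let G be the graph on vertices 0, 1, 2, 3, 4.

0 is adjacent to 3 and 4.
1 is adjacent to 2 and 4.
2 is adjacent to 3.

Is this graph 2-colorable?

The cycle 4-0-3-2-1-4 has odd length 5, so it cannot be 2-colored; at least 3 colors are needed.
So 2 colors are not enough.

No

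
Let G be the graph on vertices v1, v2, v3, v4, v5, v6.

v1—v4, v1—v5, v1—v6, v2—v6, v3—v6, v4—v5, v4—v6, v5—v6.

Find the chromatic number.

4

v1, v4, v5, v6 are mutually adjacent (a clique of size 4), so at least 4 colors are needed.
4 colors suffice: color red → {v6}; color blue → {v2, v3, v5}; color green → {v4}; color yellow → {v1}. Each edge has distinct colors on its endpoints.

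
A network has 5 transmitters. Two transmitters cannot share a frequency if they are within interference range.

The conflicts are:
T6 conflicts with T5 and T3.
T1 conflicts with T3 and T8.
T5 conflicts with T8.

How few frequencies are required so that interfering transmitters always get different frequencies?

3

The cycle T5-T6-T3-T1-T8-T5 has odd length 5, so it cannot be 2-colored; at least 3 frequencies are needed.
3 frequencies suffice: frequency 1 → {T3, T8}; frequency 2 → {T6, T1}; frequency 3 → {T5}. Every pair that conflicts lands in different frequencies.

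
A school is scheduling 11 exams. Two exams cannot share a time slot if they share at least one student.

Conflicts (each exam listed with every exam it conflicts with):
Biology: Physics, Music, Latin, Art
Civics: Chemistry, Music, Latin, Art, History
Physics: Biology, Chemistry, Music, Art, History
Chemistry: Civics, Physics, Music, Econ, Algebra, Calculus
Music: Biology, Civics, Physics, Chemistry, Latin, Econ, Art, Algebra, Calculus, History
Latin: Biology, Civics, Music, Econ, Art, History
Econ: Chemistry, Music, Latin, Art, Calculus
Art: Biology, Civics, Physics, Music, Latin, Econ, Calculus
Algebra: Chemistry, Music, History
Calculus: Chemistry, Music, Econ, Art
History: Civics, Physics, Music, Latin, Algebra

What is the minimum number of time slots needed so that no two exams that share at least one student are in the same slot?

Biology, Music, Latin, Art pairwise conflict, so at least 4 time slots are needed.
4 time slots suffice: Biology=4, Civics=4, Physics=3, Chemistry=2, Music=1, Latin=3, Econ=4, Art=2, Algebra=3, Calculus=3, History=2. No two conflicting exams share a time slot.

4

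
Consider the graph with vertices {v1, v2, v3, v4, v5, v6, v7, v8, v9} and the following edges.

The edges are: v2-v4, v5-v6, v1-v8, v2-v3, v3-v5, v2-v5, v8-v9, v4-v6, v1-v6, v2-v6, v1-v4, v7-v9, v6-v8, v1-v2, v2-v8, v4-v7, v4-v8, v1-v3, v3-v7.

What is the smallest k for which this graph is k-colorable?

5

v1, v2, v4, v6, v8 are mutually adjacent (a clique of size 5), so at least 5 colors are needed.
A valid assignment using 5 colors: v1=Y, v2=R, v3=B, v4=P, v5=G, v6=B, v7=R, v8=G, v9=B. No two adjacent vertices share a color.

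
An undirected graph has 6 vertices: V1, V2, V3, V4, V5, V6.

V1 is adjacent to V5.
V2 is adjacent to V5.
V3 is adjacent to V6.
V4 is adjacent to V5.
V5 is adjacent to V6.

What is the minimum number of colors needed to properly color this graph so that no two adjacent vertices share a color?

V1 and V5 are adjacent, so at least 2 colors are needed.
2 colors suffice: color red → {V3, V5}; color blue → {V1, V2, V4, V6}. Every edge joins two different colors.

2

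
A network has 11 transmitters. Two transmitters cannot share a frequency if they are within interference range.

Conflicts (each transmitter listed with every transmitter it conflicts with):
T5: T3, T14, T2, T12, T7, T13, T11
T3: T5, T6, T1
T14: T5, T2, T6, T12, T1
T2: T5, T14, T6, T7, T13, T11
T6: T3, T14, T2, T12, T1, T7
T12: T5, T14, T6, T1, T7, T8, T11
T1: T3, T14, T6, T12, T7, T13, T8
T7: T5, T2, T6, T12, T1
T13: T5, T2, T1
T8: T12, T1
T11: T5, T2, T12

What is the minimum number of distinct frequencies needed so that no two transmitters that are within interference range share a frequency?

T14, T6, T12, T1 are mutually in conflict, so at least 4 frequencies are needed.
Using 4 frequencies: T5=1, T3=2, T14=4, T2=2, T6=3, T12=2, T1=1, T7=4, T13=3, T8=3, T11=3. No two conflicting transmitters share a frequency.

4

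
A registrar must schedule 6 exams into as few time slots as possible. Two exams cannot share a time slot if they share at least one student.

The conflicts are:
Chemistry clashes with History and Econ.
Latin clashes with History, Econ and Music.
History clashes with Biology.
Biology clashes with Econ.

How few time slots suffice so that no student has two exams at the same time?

2

Latin and Music conflict, so at least 2 time slots are needed.
Using 2 time slots: Chemistry=1, Latin=1, History=2, Biology=1, Econ=2, Music=2. No two conflicting exams share a time slot.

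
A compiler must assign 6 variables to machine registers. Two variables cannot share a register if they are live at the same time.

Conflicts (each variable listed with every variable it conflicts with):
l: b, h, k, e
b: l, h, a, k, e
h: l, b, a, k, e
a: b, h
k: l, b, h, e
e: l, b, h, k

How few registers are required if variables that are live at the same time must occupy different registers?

l, b, h, k, e are mutually in conflict, so at least 5 registers are needed.
5 registers suffice: register 1 → {b}; register 2 → {h}; register 3 → {a, k}; register 4 → {e}; register 5 → {l}. Each listed conflict is separated.

5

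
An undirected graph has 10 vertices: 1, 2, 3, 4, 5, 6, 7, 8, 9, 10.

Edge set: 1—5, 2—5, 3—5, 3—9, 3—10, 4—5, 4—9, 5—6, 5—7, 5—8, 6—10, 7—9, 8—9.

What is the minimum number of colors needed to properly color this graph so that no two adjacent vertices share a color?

5 and 6 are adjacent, so at least 2 colors are needed.
One proper 2-coloring: 1=blue, 2=blue, 3=blue, 4=blue, 5=red, 6=blue, 7=blue, 8=blue, 9=red, 10=red. Every edge joins two different colors.

2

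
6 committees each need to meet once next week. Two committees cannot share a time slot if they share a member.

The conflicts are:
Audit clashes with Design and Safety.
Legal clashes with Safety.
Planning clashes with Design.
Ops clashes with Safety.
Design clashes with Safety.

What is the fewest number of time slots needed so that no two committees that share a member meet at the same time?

Audit, Design, Safety pairwise conflict, so at least 3 time slots are needed.
3 time slots suffice: time slot 1 → {Planning, Safety}; time slot 2 → {Legal, Ops, Design}; time slot 3 → {Audit}. Every pair that conflicts lands in different time slots.

3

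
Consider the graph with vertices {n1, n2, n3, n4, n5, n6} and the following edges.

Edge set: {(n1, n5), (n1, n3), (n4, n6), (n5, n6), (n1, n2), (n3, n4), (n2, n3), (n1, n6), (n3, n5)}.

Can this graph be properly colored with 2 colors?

n1, n2, n3 form a triangle, so at least 3 colors are needed.
So 2 colors are not enough.

No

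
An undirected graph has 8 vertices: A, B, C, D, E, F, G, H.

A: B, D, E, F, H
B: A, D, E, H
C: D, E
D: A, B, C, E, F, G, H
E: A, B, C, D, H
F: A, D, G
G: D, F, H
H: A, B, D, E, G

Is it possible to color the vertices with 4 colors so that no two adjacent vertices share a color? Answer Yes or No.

A, B, D, E, H form a clique, so at least 5 colors are needed.
So 4 colors are not enough.

No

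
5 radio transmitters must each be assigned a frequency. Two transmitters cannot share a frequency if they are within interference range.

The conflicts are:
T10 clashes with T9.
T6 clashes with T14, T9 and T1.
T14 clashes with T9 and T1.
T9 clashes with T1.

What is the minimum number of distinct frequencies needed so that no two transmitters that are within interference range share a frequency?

T6, T14, T9, T1 are mutually in conflict, so at least 4 frequencies are needed.
4 frequencies suffice: frequency 1 → {T9}; frequency 2 → {T10, T14}; frequency 3 → {T1}; frequency 4 → {T6}. Every pair that conflicts lands in different frequencies.

4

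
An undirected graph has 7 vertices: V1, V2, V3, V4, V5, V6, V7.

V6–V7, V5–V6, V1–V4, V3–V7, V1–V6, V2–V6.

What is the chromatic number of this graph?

V5 and V6 are adjacent, so at least 2 colors are needed.
2 colors suffice: color R → {V3, V4, V6}; color B → {V1, V2, V5, V7}. No two adjacent vertices share a color.

2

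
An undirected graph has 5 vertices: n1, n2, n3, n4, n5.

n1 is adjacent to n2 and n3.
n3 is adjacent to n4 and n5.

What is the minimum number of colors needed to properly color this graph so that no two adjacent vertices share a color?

2

n3 and n4 are adjacent, so at least 2 colors are needed.
2 colors suffice: color R → {n2, n3}; color B → {n1, n4, n5}. No two adjacent vertices share a color.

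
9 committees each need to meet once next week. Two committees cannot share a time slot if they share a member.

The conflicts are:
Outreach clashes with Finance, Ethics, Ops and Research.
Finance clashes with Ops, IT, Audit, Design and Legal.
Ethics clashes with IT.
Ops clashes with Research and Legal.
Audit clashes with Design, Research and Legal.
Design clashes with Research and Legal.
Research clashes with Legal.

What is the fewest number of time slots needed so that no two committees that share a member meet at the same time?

4

Audit, Design, Research, Legal pairwise conflict, so at least 4 time slots are needed.
A valid assignment using 4 time slots: Outreach=2, Finance=1, Ethics=1, Ops=3, IT=2, Audit=3, Design=4, Research=1, Legal=2. Every pair that conflicts lands in different time slots.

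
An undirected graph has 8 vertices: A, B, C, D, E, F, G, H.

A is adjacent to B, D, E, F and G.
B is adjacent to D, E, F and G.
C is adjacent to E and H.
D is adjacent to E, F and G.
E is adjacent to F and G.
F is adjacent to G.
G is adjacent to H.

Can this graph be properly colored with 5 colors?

A, B, D, E, F, G form a clique, so at least 6 colors are needed.
So 5 colors are not enough.

No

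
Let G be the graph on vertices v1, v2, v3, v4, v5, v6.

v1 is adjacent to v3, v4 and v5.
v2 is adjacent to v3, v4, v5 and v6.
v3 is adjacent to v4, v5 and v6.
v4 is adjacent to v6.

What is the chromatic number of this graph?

v2, v3, v4, v6 form a clique, so at least 4 colors are needed.
4 colors suffice: color 1 → {v3}; color 2 → {v1, v2}; color 3 → {v4, v5}; color 4 → {v6}. No two adjacent vertices share a color.

4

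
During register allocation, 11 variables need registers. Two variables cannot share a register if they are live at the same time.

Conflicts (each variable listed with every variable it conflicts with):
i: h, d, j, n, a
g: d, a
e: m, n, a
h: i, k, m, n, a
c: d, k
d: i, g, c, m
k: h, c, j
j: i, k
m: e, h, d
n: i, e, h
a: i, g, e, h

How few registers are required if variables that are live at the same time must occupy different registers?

i, h, a pairwise conflict, so at least 3 registers are needed.
Using 3 registers: i=1, g=1, e=2, h=2, c=3, d=2, k=1, j=2, m=1, n=3, a=3. Each listed conflict is separated.

3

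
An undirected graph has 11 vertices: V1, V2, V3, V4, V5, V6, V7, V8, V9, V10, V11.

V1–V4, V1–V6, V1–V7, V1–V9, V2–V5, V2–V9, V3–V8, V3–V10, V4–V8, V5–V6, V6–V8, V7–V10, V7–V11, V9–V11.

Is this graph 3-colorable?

The chromatic number is 3. The cycle V6-V1-V9-V2-V5-V6 has odd length 5, so it cannot be 2-colored; at least 3 colors are needed.
3 colors suffice: V1=red, V2=green, V3=blue, V4=blue, V5=red, V6=blue, V7=blue, V8=red, V9=blue, V10=red, V11=red.
That is already a proper 3-coloring.

Yes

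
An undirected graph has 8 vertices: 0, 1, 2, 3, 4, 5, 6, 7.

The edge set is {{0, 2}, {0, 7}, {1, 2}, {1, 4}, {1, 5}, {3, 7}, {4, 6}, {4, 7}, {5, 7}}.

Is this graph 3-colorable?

Yes

The chromatic number is 3. The cycle 7-5-1-2-0-7 has odd length 5, so it cannot be 2-colored; at least 3 colors are needed.
3 colors suffice: 0=b, 1=a, 2=c, 3=b, 4=b, 5=b, 6=a, 7=a.
That is already a proper 3-coloring.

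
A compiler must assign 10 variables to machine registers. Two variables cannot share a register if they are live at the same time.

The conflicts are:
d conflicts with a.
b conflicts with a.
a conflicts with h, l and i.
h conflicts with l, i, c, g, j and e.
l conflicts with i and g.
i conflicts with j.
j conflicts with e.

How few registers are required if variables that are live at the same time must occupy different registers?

4

a, h, l, i pairwise conflict, so at least 4 registers are needed.
A valid assignment using 4 registers: d=1, b=1, a=2, h=1, l=3, i=4, c=2, g=2, j=2, e=3. No two conflicting variables share a register.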